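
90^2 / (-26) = -4050 / 13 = -311.54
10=10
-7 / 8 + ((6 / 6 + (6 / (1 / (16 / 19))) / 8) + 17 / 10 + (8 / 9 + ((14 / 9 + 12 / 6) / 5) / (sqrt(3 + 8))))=32 * sqrt(11) / 495 + 22883 / 6840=3.56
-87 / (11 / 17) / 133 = -1479 / 1463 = -1.01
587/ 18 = 32.61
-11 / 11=-1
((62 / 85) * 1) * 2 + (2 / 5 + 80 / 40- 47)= -3667 / 85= -43.14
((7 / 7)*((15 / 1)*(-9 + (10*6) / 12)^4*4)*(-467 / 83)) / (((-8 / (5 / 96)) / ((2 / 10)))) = 9340 / 83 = 112.53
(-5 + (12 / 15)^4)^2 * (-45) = -74080449 / 78125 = -948.23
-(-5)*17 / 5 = 17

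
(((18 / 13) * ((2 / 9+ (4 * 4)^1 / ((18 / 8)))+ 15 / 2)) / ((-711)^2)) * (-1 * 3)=-89 / 730197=-0.00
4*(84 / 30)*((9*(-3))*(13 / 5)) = -19656 / 25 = -786.24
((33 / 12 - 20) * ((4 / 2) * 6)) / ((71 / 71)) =-207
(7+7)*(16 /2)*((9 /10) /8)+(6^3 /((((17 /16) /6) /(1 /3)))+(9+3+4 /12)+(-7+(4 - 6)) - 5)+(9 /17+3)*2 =424.58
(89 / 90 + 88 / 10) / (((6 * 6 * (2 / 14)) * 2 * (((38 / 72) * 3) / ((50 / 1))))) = 30835 / 1026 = 30.05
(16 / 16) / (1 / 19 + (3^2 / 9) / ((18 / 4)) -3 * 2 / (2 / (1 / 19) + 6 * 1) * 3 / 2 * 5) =-7524 / 5627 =-1.34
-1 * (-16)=16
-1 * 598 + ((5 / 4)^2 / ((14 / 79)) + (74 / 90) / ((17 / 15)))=-588.46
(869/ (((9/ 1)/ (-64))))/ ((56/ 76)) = -528352/ 63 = -8386.54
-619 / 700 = -0.88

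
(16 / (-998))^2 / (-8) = -8 / 249001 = -0.00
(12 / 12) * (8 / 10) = 0.80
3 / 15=1 / 5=0.20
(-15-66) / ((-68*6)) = 27 / 136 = 0.20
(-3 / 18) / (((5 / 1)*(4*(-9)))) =0.00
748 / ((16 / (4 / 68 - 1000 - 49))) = -49038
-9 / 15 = -0.60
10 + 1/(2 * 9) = 181/18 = 10.06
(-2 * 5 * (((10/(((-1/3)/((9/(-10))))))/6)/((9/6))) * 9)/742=-135/371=-0.36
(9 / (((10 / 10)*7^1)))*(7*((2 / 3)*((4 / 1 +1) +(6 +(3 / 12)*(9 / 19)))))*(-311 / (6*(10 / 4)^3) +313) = 19626139 / 950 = 20659.09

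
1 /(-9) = -1 /9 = -0.11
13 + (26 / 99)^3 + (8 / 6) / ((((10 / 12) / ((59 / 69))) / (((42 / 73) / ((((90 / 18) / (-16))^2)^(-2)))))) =86918986926067 / 6672924758016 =13.03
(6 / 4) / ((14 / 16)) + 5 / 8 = 131 / 56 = 2.34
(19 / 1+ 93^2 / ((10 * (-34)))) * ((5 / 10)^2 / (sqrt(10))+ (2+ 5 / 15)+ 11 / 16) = -63481 / 3264 - 2189 * sqrt(10) / 13600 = -19.96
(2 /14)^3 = 1 /343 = 0.00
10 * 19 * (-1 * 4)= -760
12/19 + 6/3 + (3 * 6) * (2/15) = 5.03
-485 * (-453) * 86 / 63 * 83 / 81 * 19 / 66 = 4966138585 / 56133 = 88470.93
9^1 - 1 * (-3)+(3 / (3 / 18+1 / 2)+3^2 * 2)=69 / 2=34.50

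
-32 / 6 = -16 / 3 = -5.33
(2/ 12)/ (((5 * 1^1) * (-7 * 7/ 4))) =-2/ 735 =-0.00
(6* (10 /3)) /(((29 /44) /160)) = 140800 /29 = 4855.17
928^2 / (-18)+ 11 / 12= -1722335 / 36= -47842.64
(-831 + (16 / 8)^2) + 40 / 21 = -825.10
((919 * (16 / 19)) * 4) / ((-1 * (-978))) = 3.17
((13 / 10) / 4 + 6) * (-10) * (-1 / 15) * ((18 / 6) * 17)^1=4301 / 20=215.05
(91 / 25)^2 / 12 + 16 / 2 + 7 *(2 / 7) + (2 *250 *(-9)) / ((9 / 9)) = -33666719 / 7500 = -4488.90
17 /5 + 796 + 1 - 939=-693 /5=-138.60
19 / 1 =19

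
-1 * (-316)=316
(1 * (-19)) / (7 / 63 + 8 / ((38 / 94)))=-3249 / 3403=-0.95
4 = 4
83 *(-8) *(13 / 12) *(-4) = 8632 / 3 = 2877.33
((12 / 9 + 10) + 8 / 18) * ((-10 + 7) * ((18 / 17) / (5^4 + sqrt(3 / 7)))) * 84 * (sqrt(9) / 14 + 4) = -246251250 / 11621081 + 56286 * sqrt(21) / 11621081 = -21.17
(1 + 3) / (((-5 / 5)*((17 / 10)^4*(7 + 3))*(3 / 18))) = -24000 / 83521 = -0.29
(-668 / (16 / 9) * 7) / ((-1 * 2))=10521 / 8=1315.12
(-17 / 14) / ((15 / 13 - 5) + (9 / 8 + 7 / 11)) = 9724 / 16695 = 0.58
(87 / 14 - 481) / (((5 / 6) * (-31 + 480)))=-19941 / 15715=-1.27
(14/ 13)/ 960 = 7/ 6240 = 0.00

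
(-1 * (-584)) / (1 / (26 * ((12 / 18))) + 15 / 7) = 212576 / 801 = 265.39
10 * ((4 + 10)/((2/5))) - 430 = -80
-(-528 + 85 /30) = 3151 /6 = 525.17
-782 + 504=-278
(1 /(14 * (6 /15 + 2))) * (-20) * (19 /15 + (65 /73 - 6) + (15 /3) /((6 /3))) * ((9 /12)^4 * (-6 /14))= -397035 /3662848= -0.11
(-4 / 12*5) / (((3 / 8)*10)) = -4 / 9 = -0.44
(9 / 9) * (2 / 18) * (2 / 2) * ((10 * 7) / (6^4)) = 35 / 5832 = 0.01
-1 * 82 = -82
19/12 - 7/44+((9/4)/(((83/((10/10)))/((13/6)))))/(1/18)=27187/10956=2.48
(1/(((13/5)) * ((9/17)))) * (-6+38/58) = -13175/3393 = -3.88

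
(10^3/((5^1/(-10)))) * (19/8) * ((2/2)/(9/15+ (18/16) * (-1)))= 190000/21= 9047.62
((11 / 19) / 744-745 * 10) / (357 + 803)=-105313189 / 16397760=-6.42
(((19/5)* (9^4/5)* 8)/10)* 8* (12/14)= 23934528/875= 27353.75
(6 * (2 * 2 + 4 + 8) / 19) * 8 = 768 / 19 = 40.42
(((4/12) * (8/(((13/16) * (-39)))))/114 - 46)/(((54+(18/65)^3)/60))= -252167500/4935573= -51.09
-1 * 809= -809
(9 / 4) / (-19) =-9 / 76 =-0.12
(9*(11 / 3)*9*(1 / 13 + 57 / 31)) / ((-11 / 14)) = -291816 / 403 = -724.11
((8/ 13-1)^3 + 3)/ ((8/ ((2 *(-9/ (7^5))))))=-29097/ 73849958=-0.00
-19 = -19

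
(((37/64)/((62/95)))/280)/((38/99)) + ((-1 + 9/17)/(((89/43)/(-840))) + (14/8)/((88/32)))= 1417370694125/7396415488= 191.63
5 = 5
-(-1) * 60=60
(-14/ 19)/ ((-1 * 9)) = 14/ 171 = 0.08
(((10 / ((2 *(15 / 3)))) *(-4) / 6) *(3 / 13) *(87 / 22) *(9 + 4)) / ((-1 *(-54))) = -0.15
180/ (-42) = -30/ 7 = -4.29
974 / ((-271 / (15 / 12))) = -2435 / 542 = -4.49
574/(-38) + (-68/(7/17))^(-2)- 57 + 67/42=-37595789305/533198064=-70.51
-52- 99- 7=-158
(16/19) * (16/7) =256/133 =1.92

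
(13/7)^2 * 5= 845/49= 17.24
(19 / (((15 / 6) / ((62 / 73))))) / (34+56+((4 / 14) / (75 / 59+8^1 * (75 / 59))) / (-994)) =1106530740 / 15428490943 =0.07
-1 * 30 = -30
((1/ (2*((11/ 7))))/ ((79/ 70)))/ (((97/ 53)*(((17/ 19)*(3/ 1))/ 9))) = 740145/ 1432981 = 0.52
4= 4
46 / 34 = 23 / 17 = 1.35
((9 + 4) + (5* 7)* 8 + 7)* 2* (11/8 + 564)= 339225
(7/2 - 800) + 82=-1429/2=-714.50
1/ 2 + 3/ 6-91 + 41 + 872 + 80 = 903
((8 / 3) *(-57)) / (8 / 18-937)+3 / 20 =0.31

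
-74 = -74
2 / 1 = 2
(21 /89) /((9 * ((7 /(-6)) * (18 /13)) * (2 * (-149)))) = 13 /238698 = 0.00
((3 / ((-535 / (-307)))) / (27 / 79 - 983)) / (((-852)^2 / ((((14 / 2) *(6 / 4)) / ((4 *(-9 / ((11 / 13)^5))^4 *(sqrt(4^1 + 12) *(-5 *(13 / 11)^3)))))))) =21716869689669271989095116343 / 20975345915288542078021606383822697396608000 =0.00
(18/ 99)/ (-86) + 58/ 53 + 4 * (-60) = -5989179/ 25069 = -238.91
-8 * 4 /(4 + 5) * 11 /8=-44 /9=-4.89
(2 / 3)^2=4 / 9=0.44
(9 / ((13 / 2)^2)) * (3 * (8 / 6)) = 144 / 169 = 0.85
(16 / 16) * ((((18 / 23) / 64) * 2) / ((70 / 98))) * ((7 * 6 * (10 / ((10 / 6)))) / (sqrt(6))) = 1323 * sqrt(6) / 920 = 3.52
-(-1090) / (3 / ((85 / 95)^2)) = 290.87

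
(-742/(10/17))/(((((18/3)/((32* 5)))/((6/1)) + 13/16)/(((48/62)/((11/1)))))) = -4843776/44671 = -108.43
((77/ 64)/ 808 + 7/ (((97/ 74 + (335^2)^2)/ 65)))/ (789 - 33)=10252131544537/ 5205063572455974912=0.00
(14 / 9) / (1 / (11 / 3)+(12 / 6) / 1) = 154 / 225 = 0.68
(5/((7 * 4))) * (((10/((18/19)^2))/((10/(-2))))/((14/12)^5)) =-21660/117649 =-0.18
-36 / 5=-7.20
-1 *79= -79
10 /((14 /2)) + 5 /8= 115 /56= 2.05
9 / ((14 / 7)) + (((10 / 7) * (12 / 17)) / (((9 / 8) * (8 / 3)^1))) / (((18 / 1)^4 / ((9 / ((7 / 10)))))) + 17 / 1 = 26112101 / 1214514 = 21.50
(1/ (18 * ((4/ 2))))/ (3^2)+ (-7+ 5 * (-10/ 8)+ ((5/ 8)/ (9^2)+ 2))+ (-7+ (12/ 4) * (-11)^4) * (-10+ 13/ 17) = -4467961987/ 11016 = -405588.42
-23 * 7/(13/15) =-185.77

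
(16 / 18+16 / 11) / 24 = 29 / 297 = 0.10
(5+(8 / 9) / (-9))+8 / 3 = 613 / 81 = 7.57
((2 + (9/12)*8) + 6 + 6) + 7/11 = 227/11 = 20.64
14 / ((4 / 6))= 21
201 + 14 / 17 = 3431 / 17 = 201.82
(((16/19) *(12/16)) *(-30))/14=-180/133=-1.35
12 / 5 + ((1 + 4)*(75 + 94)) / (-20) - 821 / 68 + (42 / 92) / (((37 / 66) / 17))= -5509007 / 144670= -38.08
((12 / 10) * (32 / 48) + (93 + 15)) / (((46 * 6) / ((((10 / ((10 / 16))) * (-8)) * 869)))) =-15127552 / 345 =-43847.98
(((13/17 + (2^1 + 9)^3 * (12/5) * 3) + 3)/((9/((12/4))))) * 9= 2444676/85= 28760.89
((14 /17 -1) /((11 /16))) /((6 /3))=-24 /187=-0.13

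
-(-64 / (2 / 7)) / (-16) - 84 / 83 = -15.01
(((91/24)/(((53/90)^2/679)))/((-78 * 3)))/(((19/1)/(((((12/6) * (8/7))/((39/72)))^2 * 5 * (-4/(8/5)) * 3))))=10056960000/9019699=1115.00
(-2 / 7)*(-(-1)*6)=-1.71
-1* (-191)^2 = -36481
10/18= 5/9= 0.56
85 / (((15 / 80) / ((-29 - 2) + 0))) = -14053.33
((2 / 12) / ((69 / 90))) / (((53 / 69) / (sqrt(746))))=15 * sqrt(746) / 53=7.73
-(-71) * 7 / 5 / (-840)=-71 / 600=-0.12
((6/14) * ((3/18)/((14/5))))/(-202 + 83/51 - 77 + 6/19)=-0.00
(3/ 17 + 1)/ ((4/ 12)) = 60/ 17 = 3.53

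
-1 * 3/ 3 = -1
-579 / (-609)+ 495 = 100678 / 203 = 495.95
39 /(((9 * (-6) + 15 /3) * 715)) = -3 /2695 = -0.00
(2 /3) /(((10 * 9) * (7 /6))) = 2 /315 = 0.01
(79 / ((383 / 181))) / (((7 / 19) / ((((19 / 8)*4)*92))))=237449194 / 2681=88567.40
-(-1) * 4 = 4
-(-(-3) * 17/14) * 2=-51/7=-7.29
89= 89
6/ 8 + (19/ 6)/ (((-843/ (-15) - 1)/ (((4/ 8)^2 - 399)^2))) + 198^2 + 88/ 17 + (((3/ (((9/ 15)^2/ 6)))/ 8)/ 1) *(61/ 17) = 21780107575/ 450432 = 48353.82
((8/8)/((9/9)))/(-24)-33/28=-205/168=-1.22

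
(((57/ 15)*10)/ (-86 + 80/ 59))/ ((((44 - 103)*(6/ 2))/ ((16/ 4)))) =76/ 7491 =0.01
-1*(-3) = 3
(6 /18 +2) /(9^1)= 0.26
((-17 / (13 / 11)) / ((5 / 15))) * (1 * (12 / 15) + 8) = -24684 / 65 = -379.75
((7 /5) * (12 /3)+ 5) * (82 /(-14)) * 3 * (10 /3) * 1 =-4346 /7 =-620.86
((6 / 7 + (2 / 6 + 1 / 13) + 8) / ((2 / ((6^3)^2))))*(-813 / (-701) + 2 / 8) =304778.40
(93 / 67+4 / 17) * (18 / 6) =4.87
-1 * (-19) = 19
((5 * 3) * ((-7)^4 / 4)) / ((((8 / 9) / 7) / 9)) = 20420505 / 32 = 638140.78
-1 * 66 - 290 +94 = -262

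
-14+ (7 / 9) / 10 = -1253 / 90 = -13.92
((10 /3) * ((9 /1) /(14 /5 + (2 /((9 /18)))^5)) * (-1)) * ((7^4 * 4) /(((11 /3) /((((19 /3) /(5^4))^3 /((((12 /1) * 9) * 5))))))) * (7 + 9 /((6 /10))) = -32936918 /10152685546875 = -0.00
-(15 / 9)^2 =-2.78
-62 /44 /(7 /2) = -31 /77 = -0.40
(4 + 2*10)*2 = 48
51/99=17/33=0.52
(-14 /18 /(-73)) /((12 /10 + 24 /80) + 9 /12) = 28 /5913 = 0.00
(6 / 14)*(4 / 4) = 3 / 7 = 0.43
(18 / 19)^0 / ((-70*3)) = -1 / 210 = -0.00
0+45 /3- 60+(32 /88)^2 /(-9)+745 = 762284 /1089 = 699.99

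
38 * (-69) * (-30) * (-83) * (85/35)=-110989260/7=-15855608.57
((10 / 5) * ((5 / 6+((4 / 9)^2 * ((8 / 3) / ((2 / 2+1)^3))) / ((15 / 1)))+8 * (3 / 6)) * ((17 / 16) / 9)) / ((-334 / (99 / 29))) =-6594929 / 564887520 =-0.01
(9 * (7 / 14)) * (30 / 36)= 15 / 4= 3.75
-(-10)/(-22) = -0.45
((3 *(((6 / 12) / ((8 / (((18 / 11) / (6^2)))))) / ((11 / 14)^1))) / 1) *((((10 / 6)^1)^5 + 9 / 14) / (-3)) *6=-45937 / 156816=-0.29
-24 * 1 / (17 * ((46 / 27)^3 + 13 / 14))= -6613488 / 27515911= -0.24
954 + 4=958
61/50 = 1.22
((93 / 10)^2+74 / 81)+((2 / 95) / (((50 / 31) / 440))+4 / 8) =93.65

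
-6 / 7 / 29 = -6 / 203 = -0.03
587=587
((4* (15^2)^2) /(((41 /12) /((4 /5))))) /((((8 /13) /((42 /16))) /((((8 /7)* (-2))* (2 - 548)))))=10348884000 /41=252411804.88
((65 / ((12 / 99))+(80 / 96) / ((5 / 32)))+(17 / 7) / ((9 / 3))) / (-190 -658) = -15187 / 23744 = -0.64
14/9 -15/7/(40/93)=-1727/504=-3.43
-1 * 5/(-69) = 5/69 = 0.07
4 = 4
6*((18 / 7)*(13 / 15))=468 / 35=13.37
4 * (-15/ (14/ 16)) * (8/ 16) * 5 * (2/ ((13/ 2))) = -4800/ 91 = -52.75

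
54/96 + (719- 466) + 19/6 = 256.73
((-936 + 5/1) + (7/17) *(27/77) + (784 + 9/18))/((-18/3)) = 54737/2244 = 24.39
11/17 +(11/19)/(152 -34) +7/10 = 128822/95285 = 1.35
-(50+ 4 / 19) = -954 / 19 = -50.21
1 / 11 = 0.09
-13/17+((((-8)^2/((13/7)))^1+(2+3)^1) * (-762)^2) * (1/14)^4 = 1264326005/2122484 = 595.68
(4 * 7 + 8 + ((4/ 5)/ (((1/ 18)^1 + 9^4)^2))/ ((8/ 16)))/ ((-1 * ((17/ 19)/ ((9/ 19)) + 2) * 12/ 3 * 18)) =-627631821693/ 4881580830350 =-0.13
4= 4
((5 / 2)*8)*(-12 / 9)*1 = -80 / 3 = -26.67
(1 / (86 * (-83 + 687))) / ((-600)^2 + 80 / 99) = 99 / 1851288315520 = 0.00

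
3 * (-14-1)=-45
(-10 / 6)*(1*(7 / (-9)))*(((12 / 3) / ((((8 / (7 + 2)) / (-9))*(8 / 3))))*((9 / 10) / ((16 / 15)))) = -8505 / 512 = -16.61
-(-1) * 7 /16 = 7 /16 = 0.44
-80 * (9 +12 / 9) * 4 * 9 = -29760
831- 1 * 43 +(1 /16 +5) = 12689 /16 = 793.06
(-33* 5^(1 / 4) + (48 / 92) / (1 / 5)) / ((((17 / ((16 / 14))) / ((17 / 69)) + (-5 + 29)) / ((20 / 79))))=128 / 16353-352* 5^(1 / 4) / 3555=-0.14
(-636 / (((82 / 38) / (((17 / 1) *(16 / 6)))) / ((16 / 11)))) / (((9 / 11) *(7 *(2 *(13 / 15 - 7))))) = 276.63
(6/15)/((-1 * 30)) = -0.01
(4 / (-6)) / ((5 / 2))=-4 / 15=-0.27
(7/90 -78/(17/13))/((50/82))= -3736781/38250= -97.69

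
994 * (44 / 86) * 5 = 109340 / 43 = 2542.79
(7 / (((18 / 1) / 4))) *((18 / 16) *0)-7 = -7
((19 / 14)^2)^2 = 130321 / 38416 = 3.39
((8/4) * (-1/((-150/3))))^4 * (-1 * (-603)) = 603/390625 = 0.00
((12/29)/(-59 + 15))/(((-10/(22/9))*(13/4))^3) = 7744/1935282375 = 0.00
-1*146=-146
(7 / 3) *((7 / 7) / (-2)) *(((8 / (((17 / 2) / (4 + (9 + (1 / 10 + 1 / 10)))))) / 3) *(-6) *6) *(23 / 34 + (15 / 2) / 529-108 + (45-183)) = -42666.51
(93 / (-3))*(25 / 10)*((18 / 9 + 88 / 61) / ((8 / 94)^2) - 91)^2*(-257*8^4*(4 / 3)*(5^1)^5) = 560400793563646000000 / 11163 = 50201629809517692.38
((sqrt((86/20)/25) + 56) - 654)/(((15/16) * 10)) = -4784/75 + 4 * sqrt(430)/1875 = -63.74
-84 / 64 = -21 / 16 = -1.31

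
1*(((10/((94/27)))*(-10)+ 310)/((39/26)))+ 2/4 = 53021/282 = 188.02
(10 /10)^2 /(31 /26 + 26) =26 /707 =0.04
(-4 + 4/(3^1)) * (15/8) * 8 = -40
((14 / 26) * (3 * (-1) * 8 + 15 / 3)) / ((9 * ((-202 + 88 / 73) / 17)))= 23579 / 244998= 0.10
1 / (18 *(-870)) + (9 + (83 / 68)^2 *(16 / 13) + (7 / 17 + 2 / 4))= 691032893 / 58834620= 11.75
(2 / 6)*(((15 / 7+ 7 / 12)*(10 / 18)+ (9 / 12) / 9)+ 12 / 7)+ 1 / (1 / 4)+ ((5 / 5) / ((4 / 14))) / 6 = 12899 / 2268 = 5.69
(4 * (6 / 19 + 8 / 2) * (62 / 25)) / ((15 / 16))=325376 / 7125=45.67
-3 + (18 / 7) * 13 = 213 / 7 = 30.43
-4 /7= -0.57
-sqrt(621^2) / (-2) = 621 / 2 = 310.50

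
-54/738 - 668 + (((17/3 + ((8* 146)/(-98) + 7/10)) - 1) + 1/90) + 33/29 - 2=-1770925378/2621745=-675.48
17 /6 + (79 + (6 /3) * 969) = 2019.83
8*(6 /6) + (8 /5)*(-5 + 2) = 3.20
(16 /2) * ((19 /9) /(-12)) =-38 /27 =-1.41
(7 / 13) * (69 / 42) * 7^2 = 1127 / 26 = 43.35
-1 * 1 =-1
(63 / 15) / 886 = 21 / 4430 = 0.00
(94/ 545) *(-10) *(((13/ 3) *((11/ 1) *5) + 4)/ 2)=-68338/ 327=-208.98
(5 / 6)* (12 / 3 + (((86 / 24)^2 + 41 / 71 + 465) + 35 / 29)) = 716963855 / 1778976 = 403.02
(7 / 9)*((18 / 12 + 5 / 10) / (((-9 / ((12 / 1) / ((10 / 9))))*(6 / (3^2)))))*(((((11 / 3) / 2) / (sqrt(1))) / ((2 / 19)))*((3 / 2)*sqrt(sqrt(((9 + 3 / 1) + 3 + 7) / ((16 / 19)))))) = -1463*418^(1 / 4) / 40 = -165.38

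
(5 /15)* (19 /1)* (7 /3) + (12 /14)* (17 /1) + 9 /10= 19057 /630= 30.25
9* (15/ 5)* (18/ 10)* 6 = 1458/ 5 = 291.60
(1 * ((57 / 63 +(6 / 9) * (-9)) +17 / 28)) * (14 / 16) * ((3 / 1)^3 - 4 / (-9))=-93119 / 864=-107.78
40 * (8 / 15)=64 / 3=21.33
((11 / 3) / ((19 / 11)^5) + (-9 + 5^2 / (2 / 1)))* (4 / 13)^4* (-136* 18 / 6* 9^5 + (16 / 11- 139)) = -99160683153673600 / 122829236673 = -807305.21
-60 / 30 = -2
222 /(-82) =-111 /41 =-2.71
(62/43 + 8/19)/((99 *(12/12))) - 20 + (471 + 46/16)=293698349/647064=453.89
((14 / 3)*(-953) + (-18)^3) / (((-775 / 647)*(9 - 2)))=19952186 / 16275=1225.94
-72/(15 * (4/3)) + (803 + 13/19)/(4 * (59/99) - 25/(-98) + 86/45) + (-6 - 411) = -5115690411/20968685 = -243.97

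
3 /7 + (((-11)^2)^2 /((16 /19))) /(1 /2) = 1947277 /56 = 34772.80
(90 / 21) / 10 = 3 / 7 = 0.43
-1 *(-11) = 11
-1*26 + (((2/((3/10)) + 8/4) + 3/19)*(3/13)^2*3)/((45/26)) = -25.19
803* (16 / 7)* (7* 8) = 102784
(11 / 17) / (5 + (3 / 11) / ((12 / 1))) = 0.13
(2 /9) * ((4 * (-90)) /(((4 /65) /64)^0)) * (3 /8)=-30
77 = 77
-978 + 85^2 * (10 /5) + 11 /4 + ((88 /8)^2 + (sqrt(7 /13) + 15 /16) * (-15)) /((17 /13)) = 3687375 /272-15 * sqrt(91) /17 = 13548.11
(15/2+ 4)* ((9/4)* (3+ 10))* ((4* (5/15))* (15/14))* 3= 40365/28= 1441.61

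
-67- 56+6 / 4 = -121.50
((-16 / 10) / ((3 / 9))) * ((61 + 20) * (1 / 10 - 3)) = 28188 / 25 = 1127.52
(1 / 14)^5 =1 / 537824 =0.00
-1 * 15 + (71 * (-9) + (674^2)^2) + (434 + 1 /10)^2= 20636687196481 /100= 206366871964.81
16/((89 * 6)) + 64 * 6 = 102536/267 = 384.03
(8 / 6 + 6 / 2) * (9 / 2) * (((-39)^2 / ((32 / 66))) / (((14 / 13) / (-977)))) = -24862550427 / 448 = -55496764.35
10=10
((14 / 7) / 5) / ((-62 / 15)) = -3 / 31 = -0.10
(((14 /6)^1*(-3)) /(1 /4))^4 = 614656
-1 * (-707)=707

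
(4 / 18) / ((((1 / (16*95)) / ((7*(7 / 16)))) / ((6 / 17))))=18620 / 51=365.10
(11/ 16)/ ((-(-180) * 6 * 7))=11/ 120960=0.00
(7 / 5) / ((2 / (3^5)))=1701 / 10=170.10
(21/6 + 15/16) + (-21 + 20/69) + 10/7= -114715/7728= -14.84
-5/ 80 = -1/ 16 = -0.06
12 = 12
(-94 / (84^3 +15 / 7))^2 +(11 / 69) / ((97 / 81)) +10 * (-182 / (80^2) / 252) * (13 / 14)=30298156859705569987 / 229398861180055580160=0.13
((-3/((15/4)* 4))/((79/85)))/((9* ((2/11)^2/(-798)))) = 577.18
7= 7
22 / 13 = 1.69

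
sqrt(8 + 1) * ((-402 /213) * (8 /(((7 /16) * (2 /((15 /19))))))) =-385920 /9443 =-40.87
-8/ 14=-4/ 7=-0.57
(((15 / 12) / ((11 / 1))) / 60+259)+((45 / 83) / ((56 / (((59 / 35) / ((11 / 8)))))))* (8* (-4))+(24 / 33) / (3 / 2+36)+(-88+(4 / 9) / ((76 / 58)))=523202633539 / 3060010800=170.98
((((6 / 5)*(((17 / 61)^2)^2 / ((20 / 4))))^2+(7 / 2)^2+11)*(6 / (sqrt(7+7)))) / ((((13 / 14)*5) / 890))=2975177948851099910943*sqrt(14) / 1557621918102908125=7146.85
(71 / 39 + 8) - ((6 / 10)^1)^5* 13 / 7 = 8254924 / 853125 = 9.68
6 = 6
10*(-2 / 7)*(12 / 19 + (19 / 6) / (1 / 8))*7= -29600 / 57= -519.30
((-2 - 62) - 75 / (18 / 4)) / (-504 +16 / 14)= 77 / 480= 0.16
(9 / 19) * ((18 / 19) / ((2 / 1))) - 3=-1002 / 361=-2.78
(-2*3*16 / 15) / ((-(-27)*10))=-16 / 675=-0.02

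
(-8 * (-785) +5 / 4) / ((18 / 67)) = 561125 / 24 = 23380.21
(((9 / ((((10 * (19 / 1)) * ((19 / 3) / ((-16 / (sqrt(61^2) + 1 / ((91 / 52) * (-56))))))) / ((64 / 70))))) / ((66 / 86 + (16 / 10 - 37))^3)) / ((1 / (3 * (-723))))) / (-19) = 8983477440 / 1822178623961921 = 0.00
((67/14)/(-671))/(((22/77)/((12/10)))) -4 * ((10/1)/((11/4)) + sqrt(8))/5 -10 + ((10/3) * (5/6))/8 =-3041681/241560 -8 * sqrt(2)/5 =-14.85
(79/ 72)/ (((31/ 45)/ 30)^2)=3999375/ 1922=2080.84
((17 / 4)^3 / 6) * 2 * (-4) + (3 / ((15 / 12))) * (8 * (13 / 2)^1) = 5387 / 240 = 22.45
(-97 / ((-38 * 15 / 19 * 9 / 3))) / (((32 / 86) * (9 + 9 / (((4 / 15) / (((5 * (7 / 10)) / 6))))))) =0.10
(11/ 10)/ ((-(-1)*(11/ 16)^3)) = 2048/ 605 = 3.39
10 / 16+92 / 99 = 1231 / 792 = 1.55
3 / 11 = 0.27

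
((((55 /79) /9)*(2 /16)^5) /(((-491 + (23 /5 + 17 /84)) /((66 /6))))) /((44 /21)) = -13475 /528614588416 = -0.00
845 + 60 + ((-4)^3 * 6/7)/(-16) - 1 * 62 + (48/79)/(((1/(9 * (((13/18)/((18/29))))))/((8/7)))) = 202327/237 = 853.70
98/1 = 98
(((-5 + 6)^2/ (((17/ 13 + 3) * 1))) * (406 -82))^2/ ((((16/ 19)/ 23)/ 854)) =29557521513/ 224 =131953221.04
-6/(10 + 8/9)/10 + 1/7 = 0.09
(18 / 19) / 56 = 0.02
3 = 3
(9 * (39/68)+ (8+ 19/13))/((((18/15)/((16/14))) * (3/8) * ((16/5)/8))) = 430900/4641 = 92.85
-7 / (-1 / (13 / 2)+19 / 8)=-104 / 33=-3.15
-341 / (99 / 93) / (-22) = 961 / 66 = 14.56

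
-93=-93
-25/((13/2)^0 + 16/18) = -225/17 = -13.24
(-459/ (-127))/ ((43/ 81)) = 37179/ 5461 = 6.81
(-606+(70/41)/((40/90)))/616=-49377/50512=-0.98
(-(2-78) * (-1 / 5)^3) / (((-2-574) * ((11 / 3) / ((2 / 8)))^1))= 19 / 264000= 0.00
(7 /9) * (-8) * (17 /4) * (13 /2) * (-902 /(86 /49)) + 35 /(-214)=88338.73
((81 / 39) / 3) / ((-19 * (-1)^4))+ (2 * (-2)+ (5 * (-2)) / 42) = -22172 / 5187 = -4.27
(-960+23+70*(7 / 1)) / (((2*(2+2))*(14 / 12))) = -1341 / 28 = -47.89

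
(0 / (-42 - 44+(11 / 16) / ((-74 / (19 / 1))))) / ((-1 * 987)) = 0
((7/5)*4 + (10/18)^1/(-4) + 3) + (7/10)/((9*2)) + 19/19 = 19/2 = 9.50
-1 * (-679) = 679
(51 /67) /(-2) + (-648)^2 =56267085 /134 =419903.62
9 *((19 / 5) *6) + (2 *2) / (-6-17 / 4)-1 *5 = 40961 / 205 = 199.81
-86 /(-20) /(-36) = -43 /360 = -0.12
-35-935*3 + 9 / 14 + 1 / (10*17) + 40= -1665614 / 595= -2799.35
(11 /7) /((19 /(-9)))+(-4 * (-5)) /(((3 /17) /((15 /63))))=4487 /171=26.24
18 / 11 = 1.64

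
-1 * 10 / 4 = -5 / 2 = -2.50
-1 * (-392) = 392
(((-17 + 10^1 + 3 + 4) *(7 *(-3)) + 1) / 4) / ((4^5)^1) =1 / 4096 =0.00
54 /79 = 0.68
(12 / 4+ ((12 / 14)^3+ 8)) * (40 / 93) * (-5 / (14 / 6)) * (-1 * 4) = 42.87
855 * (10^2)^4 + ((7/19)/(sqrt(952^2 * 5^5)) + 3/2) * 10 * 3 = 3 * sqrt(5)/32300 + 85500000045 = 85500000045.00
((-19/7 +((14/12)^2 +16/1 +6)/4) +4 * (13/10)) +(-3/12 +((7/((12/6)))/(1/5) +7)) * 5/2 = 347513/5040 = 68.95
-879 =-879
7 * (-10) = -70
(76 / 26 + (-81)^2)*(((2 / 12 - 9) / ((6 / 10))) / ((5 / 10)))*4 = -90450860 / 117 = -773084.27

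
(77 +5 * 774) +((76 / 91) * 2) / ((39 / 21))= 667195 / 169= 3947.90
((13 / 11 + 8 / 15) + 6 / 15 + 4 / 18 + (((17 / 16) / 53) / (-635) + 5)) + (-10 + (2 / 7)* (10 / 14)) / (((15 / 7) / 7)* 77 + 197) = 525245334139 / 72021161520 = 7.29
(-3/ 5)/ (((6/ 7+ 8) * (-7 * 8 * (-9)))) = -1/ 7440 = -0.00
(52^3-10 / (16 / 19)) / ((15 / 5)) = 46865.38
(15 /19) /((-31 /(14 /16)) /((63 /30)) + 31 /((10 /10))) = 2205 /39463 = 0.06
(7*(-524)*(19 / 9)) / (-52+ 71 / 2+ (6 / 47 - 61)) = 935864 / 9351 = 100.08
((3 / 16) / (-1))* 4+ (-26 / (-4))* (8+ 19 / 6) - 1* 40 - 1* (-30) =371 / 6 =61.83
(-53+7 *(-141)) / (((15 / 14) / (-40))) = 116480 / 3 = 38826.67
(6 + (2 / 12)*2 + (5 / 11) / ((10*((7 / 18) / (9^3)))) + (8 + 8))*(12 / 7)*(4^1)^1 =397472 / 539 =737.42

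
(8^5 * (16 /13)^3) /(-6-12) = -67108864 /19773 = -3393.96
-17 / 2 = -8.50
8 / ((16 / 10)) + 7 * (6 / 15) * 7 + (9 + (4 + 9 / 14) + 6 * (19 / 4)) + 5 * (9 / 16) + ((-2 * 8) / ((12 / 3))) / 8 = 38671 / 560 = 69.06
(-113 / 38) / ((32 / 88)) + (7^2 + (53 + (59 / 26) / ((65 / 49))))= 12270261 / 128440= 95.53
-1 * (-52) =52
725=725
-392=-392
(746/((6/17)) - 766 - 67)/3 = 426.89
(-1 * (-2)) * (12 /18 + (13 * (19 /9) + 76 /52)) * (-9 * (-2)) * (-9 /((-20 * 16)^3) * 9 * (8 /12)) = 4671 /2662400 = 0.00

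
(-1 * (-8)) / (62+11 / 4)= 32 / 259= 0.12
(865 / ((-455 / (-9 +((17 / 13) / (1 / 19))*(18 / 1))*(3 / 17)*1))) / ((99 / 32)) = -19857632 / 13013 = -1525.98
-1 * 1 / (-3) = 1 / 3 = 0.33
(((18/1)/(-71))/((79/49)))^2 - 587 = -18466759223/31460881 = -586.98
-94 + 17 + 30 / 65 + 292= 2801 / 13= 215.46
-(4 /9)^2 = -16 /81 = -0.20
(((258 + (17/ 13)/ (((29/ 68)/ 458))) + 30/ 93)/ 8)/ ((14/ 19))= 23075386/ 81809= 282.06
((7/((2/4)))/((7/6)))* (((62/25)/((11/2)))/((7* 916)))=372/440825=0.00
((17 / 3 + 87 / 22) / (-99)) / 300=-127 / 392040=-0.00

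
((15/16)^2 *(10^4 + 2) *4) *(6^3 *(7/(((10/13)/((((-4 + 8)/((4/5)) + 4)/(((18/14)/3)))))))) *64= 92893174920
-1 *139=-139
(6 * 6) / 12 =3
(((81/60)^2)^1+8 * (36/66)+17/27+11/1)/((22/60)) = 48.59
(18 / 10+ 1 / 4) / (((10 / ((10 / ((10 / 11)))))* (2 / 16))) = 451 / 25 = 18.04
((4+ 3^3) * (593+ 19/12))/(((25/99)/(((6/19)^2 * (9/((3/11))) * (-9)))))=-3902101533/1805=-2161829.10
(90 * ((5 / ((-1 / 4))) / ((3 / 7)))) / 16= -525 / 2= -262.50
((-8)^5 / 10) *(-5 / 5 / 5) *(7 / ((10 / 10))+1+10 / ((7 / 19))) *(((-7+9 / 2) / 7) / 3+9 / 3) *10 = 663518.56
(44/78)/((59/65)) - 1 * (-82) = 14624/177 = 82.62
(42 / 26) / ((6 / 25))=175 / 26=6.73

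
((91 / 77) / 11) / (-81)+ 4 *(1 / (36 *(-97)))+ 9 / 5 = 8544523 / 4753485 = 1.80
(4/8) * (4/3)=2/3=0.67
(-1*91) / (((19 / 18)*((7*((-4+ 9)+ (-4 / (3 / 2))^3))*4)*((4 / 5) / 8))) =1215 / 551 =2.21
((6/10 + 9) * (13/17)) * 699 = 436176/85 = 5131.48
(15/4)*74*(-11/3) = -2035/2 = -1017.50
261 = 261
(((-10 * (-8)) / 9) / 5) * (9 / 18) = 8 / 9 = 0.89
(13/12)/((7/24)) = 26/7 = 3.71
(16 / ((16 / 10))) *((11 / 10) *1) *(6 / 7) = 66 / 7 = 9.43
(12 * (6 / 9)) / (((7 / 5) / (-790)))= -31600 / 7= -4514.29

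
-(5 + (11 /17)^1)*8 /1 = -768 /17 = -45.18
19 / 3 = 6.33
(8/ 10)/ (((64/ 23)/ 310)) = 713/ 8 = 89.12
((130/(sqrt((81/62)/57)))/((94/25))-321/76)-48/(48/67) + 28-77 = -9137/76 + 1625 * sqrt(3534)/423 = 108.15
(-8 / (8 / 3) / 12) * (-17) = 17 / 4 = 4.25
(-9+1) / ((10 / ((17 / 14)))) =-34 / 35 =-0.97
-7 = -7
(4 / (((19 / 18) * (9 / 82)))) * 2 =1312 / 19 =69.05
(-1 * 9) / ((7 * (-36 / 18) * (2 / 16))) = 36 / 7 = 5.14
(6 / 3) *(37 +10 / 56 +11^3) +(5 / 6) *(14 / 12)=689807 / 252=2737.33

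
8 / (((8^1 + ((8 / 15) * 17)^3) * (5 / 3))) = 2025 / 317807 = 0.01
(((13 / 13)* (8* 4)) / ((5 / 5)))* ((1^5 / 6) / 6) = 8 / 9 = 0.89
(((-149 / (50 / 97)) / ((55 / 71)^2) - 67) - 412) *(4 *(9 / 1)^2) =-23539624326 / 75625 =-311267.76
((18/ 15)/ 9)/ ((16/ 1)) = 1/ 120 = 0.01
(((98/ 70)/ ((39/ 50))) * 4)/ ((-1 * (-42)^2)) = -10/ 2457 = -0.00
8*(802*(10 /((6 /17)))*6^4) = 235595520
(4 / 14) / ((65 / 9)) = 18 / 455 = 0.04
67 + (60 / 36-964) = -2686 / 3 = -895.33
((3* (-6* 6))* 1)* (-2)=216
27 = 27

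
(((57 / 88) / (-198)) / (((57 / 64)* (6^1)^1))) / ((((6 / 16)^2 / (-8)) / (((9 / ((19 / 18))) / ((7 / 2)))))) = 4096 / 48279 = 0.08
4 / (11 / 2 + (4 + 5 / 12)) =48 / 119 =0.40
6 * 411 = 2466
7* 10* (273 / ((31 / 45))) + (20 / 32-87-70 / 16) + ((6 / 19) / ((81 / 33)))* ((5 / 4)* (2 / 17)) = 9966792949 / 360468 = 27649.59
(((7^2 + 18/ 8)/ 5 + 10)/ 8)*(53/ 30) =1431/ 320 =4.47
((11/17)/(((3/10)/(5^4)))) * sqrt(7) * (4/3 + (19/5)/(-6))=48125 * sqrt(7)/51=2496.60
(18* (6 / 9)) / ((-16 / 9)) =-27 / 4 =-6.75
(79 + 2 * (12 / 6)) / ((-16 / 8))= -83 / 2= -41.50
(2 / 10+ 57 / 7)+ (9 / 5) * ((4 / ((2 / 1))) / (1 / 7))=33.54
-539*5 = -2695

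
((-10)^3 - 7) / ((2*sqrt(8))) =-1007*sqrt(2) / 8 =-178.01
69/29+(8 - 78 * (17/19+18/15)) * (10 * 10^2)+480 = -85353809/551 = -154907.09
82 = 82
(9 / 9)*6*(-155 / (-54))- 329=-2806 / 9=-311.78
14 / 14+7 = 8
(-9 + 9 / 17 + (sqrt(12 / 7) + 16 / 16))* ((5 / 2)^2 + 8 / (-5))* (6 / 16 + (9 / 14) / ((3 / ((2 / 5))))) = -1523619 / 95200 + 11997* sqrt(21) / 19600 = -13.20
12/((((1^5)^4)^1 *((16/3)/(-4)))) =-9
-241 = -241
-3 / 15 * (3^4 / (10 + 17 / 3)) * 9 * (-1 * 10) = 4374 / 47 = 93.06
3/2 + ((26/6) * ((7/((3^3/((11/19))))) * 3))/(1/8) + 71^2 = 5189621/1026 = 5058.11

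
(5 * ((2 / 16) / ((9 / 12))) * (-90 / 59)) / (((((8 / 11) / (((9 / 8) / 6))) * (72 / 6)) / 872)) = -89925 / 3776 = -23.81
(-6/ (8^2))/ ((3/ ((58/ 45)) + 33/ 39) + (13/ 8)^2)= -754/ 46763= -0.02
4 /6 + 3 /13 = 35 /39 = 0.90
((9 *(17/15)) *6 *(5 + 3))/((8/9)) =2754/5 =550.80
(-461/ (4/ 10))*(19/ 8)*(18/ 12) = -131385/ 32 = -4105.78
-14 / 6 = -7 / 3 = -2.33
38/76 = 1/2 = 0.50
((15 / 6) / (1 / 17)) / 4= 10.62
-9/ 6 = -3/ 2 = -1.50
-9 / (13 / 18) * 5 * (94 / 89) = -76140 / 1157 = -65.81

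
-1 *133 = -133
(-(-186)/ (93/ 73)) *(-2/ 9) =-292/ 9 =-32.44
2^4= 16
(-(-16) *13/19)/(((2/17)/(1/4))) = 442/19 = 23.26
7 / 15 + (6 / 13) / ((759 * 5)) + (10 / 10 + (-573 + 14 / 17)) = -478651357 / 838695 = -570.71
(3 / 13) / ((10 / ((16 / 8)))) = 3 / 65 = 0.05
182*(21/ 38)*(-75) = -143325/ 19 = -7543.42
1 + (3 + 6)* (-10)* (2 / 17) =-163 / 17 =-9.59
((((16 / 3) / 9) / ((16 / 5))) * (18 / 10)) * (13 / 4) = 13 / 12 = 1.08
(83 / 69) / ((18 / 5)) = 415 / 1242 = 0.33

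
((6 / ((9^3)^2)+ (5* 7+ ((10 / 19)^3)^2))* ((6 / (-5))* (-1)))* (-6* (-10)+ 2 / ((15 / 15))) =36191697093118868 / 13890061135845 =2605.58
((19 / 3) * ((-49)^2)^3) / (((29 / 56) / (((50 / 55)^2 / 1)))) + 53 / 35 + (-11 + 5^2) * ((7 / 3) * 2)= 51544953561153671 / 368445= 139898637683.11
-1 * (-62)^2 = -3844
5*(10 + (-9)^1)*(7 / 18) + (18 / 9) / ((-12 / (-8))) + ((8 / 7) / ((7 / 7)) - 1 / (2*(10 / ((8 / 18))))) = 2771 / 630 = 4.40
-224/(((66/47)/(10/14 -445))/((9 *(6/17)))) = 42096960/187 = 225117.43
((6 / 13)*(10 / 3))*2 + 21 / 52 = 181 / 52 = 3.48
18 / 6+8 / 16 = 7 / 2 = 3.50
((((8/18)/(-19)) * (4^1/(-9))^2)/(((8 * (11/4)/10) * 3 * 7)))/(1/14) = -640/457083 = -0.00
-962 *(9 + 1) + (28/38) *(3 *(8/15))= -913788/95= -9618.82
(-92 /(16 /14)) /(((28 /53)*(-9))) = 1219 /72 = 16.93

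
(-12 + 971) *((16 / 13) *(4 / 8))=7672 / 13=590.15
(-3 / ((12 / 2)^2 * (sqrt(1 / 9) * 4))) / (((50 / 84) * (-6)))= 7 / 400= 0.02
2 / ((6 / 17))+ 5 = 10.67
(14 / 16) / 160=7 / 1280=0.01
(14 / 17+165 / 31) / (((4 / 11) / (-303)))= -10795587 / 2108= -5121.25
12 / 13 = 0.92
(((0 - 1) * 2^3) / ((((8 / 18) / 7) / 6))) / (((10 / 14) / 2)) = -10584 / 5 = -2116.80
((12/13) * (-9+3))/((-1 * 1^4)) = 5.54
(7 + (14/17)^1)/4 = 133/68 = 1.96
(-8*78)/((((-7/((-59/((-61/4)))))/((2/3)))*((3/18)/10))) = 5890560/427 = 13795.22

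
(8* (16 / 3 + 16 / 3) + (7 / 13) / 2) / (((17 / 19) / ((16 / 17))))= 1014904 / 11271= 90.05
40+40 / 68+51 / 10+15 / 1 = 10317 / 170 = 60.69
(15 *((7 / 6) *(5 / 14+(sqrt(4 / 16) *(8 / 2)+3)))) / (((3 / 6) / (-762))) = -142875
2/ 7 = 0.29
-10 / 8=-5 / 4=-1.25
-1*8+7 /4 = -25 /4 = -6.25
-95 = -95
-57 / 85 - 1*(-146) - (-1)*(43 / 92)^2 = 145.55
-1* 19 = -19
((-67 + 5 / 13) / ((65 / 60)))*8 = -83136 / 169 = -491.93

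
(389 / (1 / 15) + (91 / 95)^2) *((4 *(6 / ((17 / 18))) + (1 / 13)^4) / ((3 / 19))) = 649851481646564 / 691890225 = 939240.73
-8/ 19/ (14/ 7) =-4/ 19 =-0.21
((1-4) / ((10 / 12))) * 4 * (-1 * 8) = 576 / 5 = 115.20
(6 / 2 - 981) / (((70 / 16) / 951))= -7440624 / 35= -212589.26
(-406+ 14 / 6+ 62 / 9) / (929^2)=-3571 / 7767369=-0.00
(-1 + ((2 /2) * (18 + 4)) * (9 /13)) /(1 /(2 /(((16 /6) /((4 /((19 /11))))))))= 24.72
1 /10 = 0.10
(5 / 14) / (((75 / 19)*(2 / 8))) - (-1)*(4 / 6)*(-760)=-53162 / 105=-506.30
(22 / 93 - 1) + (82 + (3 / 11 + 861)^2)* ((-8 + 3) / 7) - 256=-41761693583 / 78771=-530165.84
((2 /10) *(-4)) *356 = -1424 /5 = -284.80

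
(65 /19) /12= 65 /228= 0.29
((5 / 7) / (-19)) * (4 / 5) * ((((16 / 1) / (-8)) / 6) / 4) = 1 / 399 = 0.00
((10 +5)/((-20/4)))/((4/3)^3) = -81/64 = -1.27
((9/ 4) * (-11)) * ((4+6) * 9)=-4455/ 2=-2227.50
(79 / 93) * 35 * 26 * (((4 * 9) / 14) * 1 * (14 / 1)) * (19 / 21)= 780520 / 31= 25178.06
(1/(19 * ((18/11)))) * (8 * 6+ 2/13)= 3443/2223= 1.55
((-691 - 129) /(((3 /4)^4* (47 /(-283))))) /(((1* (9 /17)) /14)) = 14138951680 /34263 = 412659.48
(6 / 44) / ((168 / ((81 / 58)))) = 81 / 71456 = 0.00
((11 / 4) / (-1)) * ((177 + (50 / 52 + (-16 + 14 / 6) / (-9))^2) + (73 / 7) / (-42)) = -48582779069 / 96589584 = -502.98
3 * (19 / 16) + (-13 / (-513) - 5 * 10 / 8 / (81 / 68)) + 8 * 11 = 2126059 / 24624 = 86.34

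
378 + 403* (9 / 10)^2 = 70443 / 100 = 704.43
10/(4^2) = 5/8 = 0.62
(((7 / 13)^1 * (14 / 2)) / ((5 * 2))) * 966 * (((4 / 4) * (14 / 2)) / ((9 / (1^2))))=55223 / 195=283.19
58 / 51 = 1.14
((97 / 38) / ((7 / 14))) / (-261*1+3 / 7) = -679 / 34656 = -0.02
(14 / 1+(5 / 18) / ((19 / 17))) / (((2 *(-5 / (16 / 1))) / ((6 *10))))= -1367.86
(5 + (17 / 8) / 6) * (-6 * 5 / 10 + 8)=1285 / 48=26.77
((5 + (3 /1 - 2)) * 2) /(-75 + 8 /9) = -108 /667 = -0.16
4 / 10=2 / 5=0.40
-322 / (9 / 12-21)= 1288 / 81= 15.90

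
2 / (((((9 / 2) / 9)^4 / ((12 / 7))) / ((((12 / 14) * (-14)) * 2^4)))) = -73728 / 7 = -10532.57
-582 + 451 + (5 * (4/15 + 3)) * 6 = -33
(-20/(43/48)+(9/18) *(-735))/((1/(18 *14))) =-4224150/43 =-98236.05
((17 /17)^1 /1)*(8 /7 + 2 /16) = 71 /56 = 1.27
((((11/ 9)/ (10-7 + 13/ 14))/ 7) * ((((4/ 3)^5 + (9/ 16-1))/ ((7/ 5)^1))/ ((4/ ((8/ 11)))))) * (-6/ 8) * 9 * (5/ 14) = -73415/ 1397088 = -0.05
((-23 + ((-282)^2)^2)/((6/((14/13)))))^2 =1959697070571891788641/1521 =1288426739363505449.47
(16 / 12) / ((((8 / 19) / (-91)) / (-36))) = 10374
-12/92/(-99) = 1/759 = 0.00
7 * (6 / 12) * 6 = 21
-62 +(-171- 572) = -805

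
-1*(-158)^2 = -24964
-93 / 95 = -0.98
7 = 7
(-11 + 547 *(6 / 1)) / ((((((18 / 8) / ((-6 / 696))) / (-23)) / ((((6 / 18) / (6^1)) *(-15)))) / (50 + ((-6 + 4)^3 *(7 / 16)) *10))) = -1880825 / 522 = -3603.11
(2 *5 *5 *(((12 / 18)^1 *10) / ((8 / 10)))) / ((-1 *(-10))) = 125 / 3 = 41.67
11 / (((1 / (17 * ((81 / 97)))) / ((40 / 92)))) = 151470 / 2231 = 67.89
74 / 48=37 / 24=1.54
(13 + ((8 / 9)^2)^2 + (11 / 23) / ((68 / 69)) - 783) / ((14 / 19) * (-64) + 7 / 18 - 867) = 6517739461 / 7745848074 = 0.84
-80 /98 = -0.82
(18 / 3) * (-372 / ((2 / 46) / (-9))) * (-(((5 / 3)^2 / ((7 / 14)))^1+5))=-4876920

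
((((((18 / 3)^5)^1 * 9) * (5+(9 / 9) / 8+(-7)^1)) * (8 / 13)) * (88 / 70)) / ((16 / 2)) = -1154736 / 91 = -12689.41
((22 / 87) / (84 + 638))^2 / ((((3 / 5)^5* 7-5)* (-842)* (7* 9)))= 378125 / 728567114692611096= 0.00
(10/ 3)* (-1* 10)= -100/ 3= -33.33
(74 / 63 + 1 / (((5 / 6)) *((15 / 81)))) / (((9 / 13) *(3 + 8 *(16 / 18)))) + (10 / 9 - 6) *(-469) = 25291156 / 11025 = 2293.98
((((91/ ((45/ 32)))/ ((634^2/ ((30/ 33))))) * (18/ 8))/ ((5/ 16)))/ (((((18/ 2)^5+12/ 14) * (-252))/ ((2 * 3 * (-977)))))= 2845024/ 6853609564065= 0.00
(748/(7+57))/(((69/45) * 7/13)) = 36465/2576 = 14.16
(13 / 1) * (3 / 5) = 39 / 5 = 7.80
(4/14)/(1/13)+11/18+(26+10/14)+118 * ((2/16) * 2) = 3814/63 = 60.54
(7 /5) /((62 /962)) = 3367 /155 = 21.72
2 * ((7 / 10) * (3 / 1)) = 21 / 5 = 4.20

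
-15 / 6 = -5 / 2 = -2.50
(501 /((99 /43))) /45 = 7181 /1485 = 4.84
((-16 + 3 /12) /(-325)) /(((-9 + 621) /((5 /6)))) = 7 /106080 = 0.00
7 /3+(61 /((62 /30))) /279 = 2344 /961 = 2.44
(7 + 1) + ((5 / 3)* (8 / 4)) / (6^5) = 93317 / 11664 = 8.00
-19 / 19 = -1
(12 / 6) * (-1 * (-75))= 150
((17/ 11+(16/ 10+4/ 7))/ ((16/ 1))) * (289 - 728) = -628209/ 6160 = -101.98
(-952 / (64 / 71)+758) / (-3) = 795 / 8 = 99.38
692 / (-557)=-692 / 557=-1.24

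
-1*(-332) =332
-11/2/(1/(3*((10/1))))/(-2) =165/2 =82.50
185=185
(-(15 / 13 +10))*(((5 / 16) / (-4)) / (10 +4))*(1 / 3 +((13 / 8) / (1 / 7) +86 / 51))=3962125 / 4752384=0.83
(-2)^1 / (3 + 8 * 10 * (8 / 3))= -6 / 649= -0.01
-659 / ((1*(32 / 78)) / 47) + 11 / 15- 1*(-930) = -17895829 / 240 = -74565.95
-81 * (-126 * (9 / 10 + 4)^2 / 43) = 12252303 / 2150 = 5698.75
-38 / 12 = -19 / 6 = -3.17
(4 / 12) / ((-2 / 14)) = -7 / 3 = -2.33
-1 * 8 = -8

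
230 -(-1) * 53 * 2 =336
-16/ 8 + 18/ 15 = -4/ 5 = -0.80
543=543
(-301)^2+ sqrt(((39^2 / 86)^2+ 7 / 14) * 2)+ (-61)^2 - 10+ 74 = 94411.03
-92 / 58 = -46 / 29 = -1.59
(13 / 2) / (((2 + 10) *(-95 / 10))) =-13 / 228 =-0.06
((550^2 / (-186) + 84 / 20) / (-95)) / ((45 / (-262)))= -197625814 / 1987875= -99.42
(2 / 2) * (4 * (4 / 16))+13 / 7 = 20 / 7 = 2.86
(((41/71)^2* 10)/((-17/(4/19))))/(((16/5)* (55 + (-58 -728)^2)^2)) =-0.00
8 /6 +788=2368 /3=789.33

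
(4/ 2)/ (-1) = -2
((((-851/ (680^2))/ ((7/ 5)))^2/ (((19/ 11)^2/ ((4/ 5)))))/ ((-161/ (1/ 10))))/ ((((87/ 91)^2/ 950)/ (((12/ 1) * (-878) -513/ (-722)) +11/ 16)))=2062030449433097/ 654333839205580800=0.00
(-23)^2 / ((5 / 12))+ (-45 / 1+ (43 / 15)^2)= 277384 / 225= 1232.82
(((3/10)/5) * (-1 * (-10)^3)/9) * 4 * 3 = 80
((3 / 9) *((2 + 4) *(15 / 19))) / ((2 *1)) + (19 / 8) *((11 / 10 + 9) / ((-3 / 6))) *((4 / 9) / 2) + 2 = -26921 / 3420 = -7.87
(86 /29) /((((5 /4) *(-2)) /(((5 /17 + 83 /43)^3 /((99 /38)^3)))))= -34946898674944 /47336211548505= -0.74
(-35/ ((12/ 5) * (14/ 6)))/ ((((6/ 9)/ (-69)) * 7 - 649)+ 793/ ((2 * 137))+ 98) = 708975/ 62182606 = 0.01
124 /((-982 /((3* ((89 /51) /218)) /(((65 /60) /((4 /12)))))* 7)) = -11036 /82793893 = -0.00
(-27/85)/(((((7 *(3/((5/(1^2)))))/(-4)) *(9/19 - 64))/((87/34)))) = -29754/2441761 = -0.01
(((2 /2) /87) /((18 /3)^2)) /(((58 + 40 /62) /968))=3751 /711747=0.01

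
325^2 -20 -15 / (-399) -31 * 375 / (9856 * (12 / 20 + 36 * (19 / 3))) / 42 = 316455899835395 / 2996598528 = 105605.04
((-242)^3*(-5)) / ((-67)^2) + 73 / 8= 567227217 / 35912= 15794.92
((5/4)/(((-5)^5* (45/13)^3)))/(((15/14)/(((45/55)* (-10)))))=15379/208828125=0.00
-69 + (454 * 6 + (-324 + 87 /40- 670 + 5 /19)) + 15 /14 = 8855191 /5320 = 1664.51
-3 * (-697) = 2091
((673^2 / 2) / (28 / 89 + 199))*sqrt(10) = 40310681*sqrt(10) / 35478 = 3593.03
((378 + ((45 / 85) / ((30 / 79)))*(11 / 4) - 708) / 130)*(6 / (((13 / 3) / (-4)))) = 153549 / 11050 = 13.90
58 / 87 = 2 / 3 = 0.67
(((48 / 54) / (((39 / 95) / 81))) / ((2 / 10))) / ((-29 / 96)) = -1094400 / 377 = -2902.92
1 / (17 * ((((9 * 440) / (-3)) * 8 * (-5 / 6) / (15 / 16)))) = 3 / 478720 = 0.00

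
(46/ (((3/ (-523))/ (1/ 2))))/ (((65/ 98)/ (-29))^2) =-97157799956/ 12675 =-7665309.66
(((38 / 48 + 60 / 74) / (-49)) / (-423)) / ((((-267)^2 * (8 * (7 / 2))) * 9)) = 1423 / 330653007080928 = 0.00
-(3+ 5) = -8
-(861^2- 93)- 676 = -741904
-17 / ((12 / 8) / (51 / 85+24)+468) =-1394 / 38381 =-0.04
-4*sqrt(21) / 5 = -3.67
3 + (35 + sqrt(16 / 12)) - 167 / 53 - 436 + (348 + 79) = 2 * sqrt(3) / 3 + 1370 / 53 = 27.00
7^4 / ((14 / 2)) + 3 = 346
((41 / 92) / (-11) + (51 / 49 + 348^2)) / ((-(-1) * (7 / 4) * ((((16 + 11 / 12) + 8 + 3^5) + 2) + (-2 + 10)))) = 249.01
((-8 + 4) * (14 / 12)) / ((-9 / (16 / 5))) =224 / 135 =1.66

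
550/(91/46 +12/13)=65780/347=189.57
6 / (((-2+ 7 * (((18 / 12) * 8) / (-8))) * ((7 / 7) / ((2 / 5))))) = -24 / 125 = -0.19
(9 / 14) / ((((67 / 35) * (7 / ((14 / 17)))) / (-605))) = -27225 / 1139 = -23.90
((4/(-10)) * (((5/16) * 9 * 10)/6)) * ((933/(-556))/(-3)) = -1.05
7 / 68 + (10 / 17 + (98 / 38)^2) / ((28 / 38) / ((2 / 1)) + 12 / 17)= 3067187 / 448324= 6.84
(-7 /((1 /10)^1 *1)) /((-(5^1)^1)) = 14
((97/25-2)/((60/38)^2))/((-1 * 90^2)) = -0.00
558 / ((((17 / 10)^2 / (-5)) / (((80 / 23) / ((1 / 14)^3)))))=-61246080000 / 6647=-9214093.58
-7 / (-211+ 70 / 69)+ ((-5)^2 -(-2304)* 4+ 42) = 134501870 / 14489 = 9283.03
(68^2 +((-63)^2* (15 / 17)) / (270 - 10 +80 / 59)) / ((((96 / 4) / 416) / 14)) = 14749861490 / 13107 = 1125342.30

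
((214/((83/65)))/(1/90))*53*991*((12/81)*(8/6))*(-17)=-1987218209600/747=-2660265340.83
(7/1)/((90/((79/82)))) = 553/7380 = 0.07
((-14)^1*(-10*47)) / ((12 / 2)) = 3290 / 3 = 1096.67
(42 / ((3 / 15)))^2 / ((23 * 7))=6300 / 23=273.91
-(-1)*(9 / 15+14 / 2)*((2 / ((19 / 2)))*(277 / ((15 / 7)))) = 15512 / 75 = 206.83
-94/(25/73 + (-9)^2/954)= -727372/3307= -219.95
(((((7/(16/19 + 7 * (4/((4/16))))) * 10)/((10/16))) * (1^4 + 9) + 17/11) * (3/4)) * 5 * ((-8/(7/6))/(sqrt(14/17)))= -760860 * sqrt(238)/36113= -325.03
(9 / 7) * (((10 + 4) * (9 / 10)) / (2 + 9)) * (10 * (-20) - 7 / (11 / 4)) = -180468 / 605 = -298.29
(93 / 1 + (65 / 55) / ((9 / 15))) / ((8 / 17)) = 26639 / 132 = 201.81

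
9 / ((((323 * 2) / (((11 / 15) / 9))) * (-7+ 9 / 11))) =-121 / 658920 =-0.00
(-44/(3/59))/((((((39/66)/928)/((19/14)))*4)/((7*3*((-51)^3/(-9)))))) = -1855269384672/13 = -142713029590.15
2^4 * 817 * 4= 52288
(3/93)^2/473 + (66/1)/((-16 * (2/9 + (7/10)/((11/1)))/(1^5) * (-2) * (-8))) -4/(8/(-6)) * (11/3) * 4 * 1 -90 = -386136846199/8232863936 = -46.90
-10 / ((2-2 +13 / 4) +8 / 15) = -600 / 227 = -2.64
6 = 6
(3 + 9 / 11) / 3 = 14 / 11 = 1.27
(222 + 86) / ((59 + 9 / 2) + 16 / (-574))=176792 / 36433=4.85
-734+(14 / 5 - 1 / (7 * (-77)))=-1970579 / 2695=-731.20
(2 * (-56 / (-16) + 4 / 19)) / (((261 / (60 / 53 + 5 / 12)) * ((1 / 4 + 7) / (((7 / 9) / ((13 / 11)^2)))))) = 39211865 / 11593036143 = 0.00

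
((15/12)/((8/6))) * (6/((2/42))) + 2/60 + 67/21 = 101933/840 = 121.35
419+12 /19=7973 /19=419.63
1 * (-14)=-14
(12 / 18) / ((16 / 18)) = 0.75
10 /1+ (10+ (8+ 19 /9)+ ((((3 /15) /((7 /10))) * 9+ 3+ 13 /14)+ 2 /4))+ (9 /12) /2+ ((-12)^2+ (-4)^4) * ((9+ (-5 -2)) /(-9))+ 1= -3629 /72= -50.40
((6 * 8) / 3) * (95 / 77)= 1520 / 77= 19.74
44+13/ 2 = 101/ 2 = 50.50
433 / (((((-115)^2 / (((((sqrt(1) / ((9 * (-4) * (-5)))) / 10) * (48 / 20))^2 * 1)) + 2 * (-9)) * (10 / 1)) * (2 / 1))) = 433 / 148781249640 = 0.00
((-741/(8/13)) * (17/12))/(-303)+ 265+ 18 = 2798555/9696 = 288.63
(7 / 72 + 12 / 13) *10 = 4775 / 468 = 10.20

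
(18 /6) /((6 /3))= 1.50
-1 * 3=-3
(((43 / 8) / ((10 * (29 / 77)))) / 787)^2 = 10962721 / 3333691705600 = 0.00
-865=-865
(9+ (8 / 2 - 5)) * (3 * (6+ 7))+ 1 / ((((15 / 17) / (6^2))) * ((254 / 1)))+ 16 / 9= 313.94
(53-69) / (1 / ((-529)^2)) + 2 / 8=-17909823 / 4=-4477455.75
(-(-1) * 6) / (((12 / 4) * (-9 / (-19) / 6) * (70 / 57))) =722 / 35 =20.63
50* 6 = 300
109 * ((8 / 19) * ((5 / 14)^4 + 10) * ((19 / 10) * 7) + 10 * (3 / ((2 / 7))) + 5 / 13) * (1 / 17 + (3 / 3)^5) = 2825359461 / 151606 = 18636.20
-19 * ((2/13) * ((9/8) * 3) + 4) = -4465/52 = -85.87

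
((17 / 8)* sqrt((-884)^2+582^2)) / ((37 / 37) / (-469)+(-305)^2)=7973* sqrt(280045) / 174514896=0.02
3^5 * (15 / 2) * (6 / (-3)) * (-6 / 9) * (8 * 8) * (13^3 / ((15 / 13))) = 296120448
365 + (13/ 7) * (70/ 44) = 8095/ 22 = 367.95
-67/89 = -0.75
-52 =-52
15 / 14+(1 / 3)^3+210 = 79799 / 378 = 211.11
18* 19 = 342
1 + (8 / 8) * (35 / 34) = 2.03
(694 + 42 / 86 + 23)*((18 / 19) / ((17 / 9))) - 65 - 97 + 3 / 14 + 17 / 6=58597022 / 291669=200.90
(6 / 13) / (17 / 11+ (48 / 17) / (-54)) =0.31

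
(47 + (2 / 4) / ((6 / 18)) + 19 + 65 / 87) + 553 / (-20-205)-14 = 675851 / 13050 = 51.79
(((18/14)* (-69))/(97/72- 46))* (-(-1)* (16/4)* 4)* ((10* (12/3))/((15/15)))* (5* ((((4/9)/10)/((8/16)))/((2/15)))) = 19077120/4501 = 4238.42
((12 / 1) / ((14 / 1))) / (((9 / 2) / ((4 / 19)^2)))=64 / 7581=0.01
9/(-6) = -1.50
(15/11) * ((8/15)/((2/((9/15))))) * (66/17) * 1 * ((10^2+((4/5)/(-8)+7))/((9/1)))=10.06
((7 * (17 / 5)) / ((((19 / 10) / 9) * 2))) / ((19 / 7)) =7497 / 361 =20.77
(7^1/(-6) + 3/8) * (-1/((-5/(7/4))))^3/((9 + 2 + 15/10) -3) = -343/96000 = -0.00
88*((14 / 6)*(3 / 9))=616 / 9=68.44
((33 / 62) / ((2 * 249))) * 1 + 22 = 226435 / 10292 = 22.00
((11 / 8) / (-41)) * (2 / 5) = -11 / 820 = -0.01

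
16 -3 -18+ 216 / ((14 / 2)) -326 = -2101 / 7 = -300.14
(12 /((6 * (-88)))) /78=-1 /3432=-0.00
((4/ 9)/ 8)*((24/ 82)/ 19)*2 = 4/ 2337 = 0.00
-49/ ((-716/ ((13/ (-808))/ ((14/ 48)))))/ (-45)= 91/ 1084740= 0.00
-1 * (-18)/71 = 18/71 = 0.25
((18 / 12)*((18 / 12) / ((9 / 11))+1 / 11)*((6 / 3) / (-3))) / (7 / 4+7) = -254 / 1155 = -0.22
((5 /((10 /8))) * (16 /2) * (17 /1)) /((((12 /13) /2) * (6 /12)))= 7072 /3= 2357.33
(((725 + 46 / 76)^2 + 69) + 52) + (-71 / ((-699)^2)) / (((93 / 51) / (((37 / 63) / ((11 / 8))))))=7982099164685644231 / 15157112468652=526624.00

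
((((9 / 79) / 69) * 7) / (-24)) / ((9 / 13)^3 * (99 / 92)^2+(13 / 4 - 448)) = 707434 / 652789859541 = 0.00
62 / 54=31 / 27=1.15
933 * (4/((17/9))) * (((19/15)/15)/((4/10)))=417.11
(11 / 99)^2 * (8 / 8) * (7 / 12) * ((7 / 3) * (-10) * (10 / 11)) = -1225 / 8019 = -0.15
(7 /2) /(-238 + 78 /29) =-203 /13648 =-0.01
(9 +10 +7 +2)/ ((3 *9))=28/ 27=1.04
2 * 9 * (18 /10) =32.40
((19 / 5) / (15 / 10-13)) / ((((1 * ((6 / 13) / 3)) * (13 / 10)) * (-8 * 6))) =19 / 552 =0.03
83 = 83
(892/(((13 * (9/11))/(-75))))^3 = -14760213677000000/59319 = -248827756317.54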